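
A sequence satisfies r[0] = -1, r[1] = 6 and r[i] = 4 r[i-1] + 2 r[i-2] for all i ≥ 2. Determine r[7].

r[2] = 4(6) + 2(-1) = 22
r[3] = 4(22) + 2(6) = 100
r[4] = 4(100) + 2(22) = 444
r[5] = 4(444) + 2(100) = 1976
r[6] = 4(1976) + 2(444) = 8792
r[7] = 4(8792) + 2(1976) = 39120

39120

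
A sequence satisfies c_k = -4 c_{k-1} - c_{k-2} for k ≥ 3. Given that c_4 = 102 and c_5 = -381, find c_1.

Rearranging, c_{k-2} = -(c_k + 4 c_{k-1}).
c_3 = -(-381 + 4(102)) = -27
c_2 = -(102 + 4(-27)) = 6
c_1 = -(-27 + 4(6)) = 3

3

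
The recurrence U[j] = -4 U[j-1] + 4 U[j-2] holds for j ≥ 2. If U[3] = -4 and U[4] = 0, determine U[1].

-5

Rearranging, U[j-2] = (U[j] + 4 U[j-1]) / 4.
U[2] = (0 + 4*(-4)) / 4 = -16/4 = -4
U[1] = (-4 + 4*(-4)) / 4 = -20/4 = -5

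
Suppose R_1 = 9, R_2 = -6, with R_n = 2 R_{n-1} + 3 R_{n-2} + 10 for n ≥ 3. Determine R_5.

R_3 = 2·(-6) + 3·9 + 10 = 25
R_4 = 2·25 + 3·(-6) + 10 = 42
R_5 = 2·42 + 3·25 + 10 = 169

169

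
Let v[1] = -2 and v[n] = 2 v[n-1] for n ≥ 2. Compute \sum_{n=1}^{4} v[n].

v[2] = 2*(-2) = -4
v[3] = 2*(-4) = -8
v[4] = 2*(-8) = -16
Sum = (-2) + (-4) + (-8) + (-16) = -30

-30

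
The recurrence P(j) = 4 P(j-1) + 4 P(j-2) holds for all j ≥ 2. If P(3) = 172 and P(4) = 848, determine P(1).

3

Rearranging, P(j-2) = (P(j) - 4 P(j-1)) / 4.
P(2) = (848 - 4(172)) / 4 = 160/4 = 40
P(1) = (172 - 4(40)) / 4 = 12/4 = 3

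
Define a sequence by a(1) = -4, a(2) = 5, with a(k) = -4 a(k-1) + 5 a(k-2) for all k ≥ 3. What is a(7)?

a(3) = -4(5) + 5(-4) = -40
a(4) = -4(-40) + 5(5) = 185
a(5) = -4(185) + 5(-40) = -940
a(6) = -4(-940) + 5(185) = 4685
a(7) = -4(4685) + 5(-940) = -23440

-23440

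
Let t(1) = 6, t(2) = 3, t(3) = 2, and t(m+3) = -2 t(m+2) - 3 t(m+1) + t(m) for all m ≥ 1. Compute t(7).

t(4) = -2·2 - 3·3 + 6 = -7
t(5) = -2·(-7) - 3·2 + 3 = 11
t(6) = -2·11 - 3·(-7) + 2 = 1
t(7) = -2·1 - 3·11 + (-7) = -42

-42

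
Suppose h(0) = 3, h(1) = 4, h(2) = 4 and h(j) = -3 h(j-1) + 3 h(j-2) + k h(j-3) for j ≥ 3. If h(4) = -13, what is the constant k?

5

h(3) = 3k
h(4) = 12 - 5k
So 12 - 5k = -13, giving k = 5.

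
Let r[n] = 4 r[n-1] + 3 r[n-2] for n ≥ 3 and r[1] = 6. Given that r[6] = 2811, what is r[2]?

3

Let r[2] = w.
r[3] = 18 + 4w
r[4] = 72 + 19w
r[5] = 342 + 88w
r[6] = 1584 + 409w
So 1584 + 409w = 2811, giving w = 3.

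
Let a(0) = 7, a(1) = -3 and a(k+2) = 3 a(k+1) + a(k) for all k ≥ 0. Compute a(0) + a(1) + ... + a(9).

-16375

a(2) = 3(-3) + 7 = -2
a(3) = 3(-2) + (-3) = -9
a(4) = 3(-9) + (-2) = -29
a(5) = 3(-29) + (-9) = -96
a(6) = 3(-96) + (-29) = -317
a(7) = 3(-317) + (-96) = -1047
a(8) = 3(-1047) + (-317) = -3458
a(9) = 3(-3458) + (-1047) = -11421
Sum = 7 + (-3) + (-2) + (-9) + (-29) + (-96) + (-317) + (-1047) + (-3458) + (-11421) = -16375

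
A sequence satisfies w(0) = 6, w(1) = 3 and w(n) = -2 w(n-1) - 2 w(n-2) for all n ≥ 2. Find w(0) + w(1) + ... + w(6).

57

w(2) = -2(3) - 2(6) = -18
w(3) = -2(-18) - 2(3) = 30
w(4) = -2(30) - 2(-18) = -24
w(5) = -2(-24) - 2(30) = -12
w(6) = -2(-12) - 2(-24) = 72
Sum = 6 + 3 + (-18) + 30 + (-24) + (-12) + 72 = 57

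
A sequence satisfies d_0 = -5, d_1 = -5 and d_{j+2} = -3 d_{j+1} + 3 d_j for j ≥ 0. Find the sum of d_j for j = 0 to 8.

7670

d_2 = -3·(-5) + 3·(-5) = 0
d_3 = -3·0 + 3·(-5) = -15
d_4 = -3·(-15) + 3·0 = 45
d_5 = -3·45 + 3·(-15) = -180
d_6 = -3·(-180) + 3·45 = 675
d_7 = -3·675 + 3·(-180) = -2565
d_8 = -3·(-2565) + 3·675 = 9720
Sum = (-5) + (-5) + 0 + (-15) + 45 + (-180) + 675 + (-2565) + 9720 = 7670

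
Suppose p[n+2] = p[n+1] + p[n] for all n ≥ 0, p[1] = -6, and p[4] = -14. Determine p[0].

Let p[0] = x.
p[2] = -6 + x
p[3] = -12 + x
p[4] = -18 + 2x
So -18 + 2x = -14, giving x = 2.

2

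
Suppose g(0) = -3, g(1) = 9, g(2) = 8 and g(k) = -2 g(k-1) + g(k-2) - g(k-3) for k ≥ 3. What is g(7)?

-159

g(3) = -2*8 + 9 - (-3) = -4
g(4) = -2*(-4) + 8 - 9 = 7
g(5) = -2*7 + (-4) - 8 = -26
g(6) = -2*(-26) + 7 - (-4) = 63
g(7) = -2*63 + (-26) - 7 = -159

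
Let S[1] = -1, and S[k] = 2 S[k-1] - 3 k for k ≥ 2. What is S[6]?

-296

S[2] = 2*(-1) - 6 = -8
S[3] = 2*(-8) - 9 = -25
S[4] = 2*(-25) - 12 = -62
S[5] = 2*(-62) - 15 = -139
S[6] = 2*(-139) - 18 = -296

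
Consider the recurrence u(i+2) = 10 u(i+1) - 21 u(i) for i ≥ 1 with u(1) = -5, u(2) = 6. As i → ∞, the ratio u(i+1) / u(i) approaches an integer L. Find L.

The characteristic equation is r^2 - 10r + 21 = 0, which factors as (r - 7)(r - 3) = 0.
So the roots are 7 and 3. Since |7| > |3| and the coefficient of 7^i is non-zero, the ratio tends to 7.

7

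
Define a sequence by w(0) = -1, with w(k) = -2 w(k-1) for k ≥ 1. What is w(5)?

32

w(1) = -2·(-1) = 2
w(2) = -2·2 = -4
w(3) = -2·(-4) = 8
w(4) = -2·8 = -16
w(5) = -2·(-16) = 32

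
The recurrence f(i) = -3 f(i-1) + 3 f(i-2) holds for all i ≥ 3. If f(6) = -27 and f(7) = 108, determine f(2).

Rearranging, f(i-2) = (f(i) + 3 f(i-1)) / 3.
f(5) = (108 + 3*(-27)) / 3 = 27/3 = 9
f(4) = (-27 + 3*9) / 3 = 0/3 = 0
f(3) = (9 + 3*0) / 3 = 9/3 = 3
f(2) = (0 + 3*3) / 3 = 9/3 = 3

3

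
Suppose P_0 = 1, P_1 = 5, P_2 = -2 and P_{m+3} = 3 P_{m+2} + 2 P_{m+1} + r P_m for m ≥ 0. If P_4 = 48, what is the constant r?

5

P_3 = 4 + r
P_4 = 8 + 8r
So 8 + 8r = 48, giving r = 5.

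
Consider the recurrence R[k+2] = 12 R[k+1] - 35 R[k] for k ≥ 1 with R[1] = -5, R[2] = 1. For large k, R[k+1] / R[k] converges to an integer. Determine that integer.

The characteristic equation is r^2 - 12r + 35 = 0, which factors as (r - 7)(r - 5) = 0.
So the roots are 7 and 5. Since |7| > |5| and the coefficient of 7^k is non-zero, the ratio tends to 7.

7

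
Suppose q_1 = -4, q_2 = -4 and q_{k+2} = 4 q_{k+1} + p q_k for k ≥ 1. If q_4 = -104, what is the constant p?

q_3 = -16 - 4p
q_4 = -64 - 20p
So -64 - 20p = -104, giving p = 2.

2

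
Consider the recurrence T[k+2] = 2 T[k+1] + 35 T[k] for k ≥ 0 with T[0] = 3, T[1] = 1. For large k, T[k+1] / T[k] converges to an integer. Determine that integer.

7

The characteristic equation is r^2 - 2r - 35 = 0, which factors as (r - 7)(r + 5) = 0.
So the roots are 7 and -5. Since |7| > |-5| and the coefficient of 7^k is non-zero, the ratio tends to 7.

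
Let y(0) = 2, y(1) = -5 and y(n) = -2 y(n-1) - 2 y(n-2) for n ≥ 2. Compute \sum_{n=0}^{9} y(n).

y(2) = -2(-5) - 2(2) = 6
y(3) = -2(6) - 2(-5) = -2
y(4) = -2(-2) - 2(6) = -8
y(5) = -2(-8) - 2(-2) = 20
y(6) = -2(20) - 2(-8) = -24
y(7) = -2(-24) - 2(20) = 8
y(8) = -2(8) - 2(-24) = 32
y(9) = -2(32) - 2(8) = -80
Sum = 2 + (-5) + 6 + (-2) + (-8) + 20 + (-24) + 8 + 32 + (-80) = -51

-51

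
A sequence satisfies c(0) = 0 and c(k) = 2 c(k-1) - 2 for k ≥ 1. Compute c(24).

-33554430

The fixed point is -2/(1 - 2) = 2, so c(k) - 2 = 2(c(k-1) - 2).
Hence c(k) = -2·2^k + 2.
c(24) = -2·2^{24} + 2 = -2·16777216 + 2 = -33554430.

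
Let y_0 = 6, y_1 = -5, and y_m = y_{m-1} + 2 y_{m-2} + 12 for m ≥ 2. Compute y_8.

1111

y_2 = (-5) + 2(6) + 12 = 19
y_3 = 19 + 2(-5) + 12 = 21
y_4 = 21 + 2(19) + 12 = 71
y_5 = 71 + 2(21) + 12 = 125
y_6 = 125 + 2(71) + 12 = 279
y_7 = 279 + 2(125) + 12 = 541
y_8 = 541 + 2(279) + 12 = 1111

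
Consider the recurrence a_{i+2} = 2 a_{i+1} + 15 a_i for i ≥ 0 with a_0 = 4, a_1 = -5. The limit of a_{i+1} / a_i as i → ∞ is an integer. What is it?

5

The characteristic equation is r^2 - 2r - 15 = 0, which factors as (r - 5)(r + 3) = 0.
So the roots are 5 and -3. Since |5| > |-3| and the coefficient of 5^i is non-zero, the ratio tends to 5.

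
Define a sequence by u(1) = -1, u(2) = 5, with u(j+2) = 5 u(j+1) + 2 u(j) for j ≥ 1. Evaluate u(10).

u(3) = 5·5 + 2·(-1) = 23
u(4) = 5·23 + 2·5 = 125
u(5) = 5·125 + 2·23 = 671
u(6) = 5·671 + 2·125 = 3605
u(7) = 5·3605 + 2·671 = 19367
u(8) = 5·19367 + 2·3605 = 104045
u(9) = 5·104045 + 2·19367 = 558959
u(10) = 5·558959 + 2·104045 = 3002885

3002885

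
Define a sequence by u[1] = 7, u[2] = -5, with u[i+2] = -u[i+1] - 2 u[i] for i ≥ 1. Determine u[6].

-37

u[3] = -(-5) - 2*7 = -9
u[4] = -(-9) - 2*(-5) = 19
u[5] = -19 - 2*(-9) = -1
u[6] = -(-1) - 2*19 = -37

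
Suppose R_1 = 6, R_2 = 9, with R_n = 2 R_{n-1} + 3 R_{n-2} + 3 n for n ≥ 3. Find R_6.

R_3 = 2*9 + 3*6 + 9 = 45
R_4 = 2*45 + 3*9 + 12 = 129
R_5 = 2*129 + 3*45 + 15 = 408
R_6 = 2*408 + 3*129 + 18 = 1221

1221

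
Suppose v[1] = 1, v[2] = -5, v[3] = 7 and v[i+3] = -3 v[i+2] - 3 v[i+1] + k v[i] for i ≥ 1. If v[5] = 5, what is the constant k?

v[4] = -6 + k
v[5] = -3 - 8k
So -3 - 8k = 5, giving k = -1.

-1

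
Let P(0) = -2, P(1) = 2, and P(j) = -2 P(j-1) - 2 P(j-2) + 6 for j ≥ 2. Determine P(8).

P(2) = -2*2 - 2*(-2) + 6 = 6
P(3) = -2*6 - 2*2 + 6 = -10
P(4) = -2*(-10) - 2*6 + 6 = 14
P(5) = -2*14 - 2*(-10) + 6 = -2
P(6) = -2*(-2) - 2*14 + 6 = -18
P(7) = -2*(-18) - 2*(-2) + 6 = 46
P(8) = -2*46 - 2*(-18) + 6 = -50

-50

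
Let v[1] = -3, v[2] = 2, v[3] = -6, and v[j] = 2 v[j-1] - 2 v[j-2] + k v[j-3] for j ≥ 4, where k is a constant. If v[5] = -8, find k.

v[4] = -16 - 3k
v[5] = -20 - 4k
So -20 - 4k = -8, giving k = -3.

-3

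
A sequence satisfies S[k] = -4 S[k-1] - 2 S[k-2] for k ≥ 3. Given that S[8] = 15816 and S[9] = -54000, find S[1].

9

Rearranging, S[k-2] = (S[k] + 4 S[k-1]) / -2.
S[7] = (-54000 + 4*15816) / -2 = 9264/-2 = -4632
S[6] = (15816 + 4*(-4632)) / -2 = -2712/-2 = 1356
S[5] = (-4632 + 4*1356) / -2 = 792/-2 = -396
S[4] = (1356 + 4*(-396)) / -2 = -228/-2 = 114
S[3] = (-396 + 4*114) / -2 = 60/-2 = -30
S[2] = (114 + 4*(-30)) / -2 = -6/-2 = 3
S[1] = (-30 + 4*3) / -2 = -18/-2 = 9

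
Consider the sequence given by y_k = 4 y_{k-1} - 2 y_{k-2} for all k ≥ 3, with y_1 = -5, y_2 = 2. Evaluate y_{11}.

y_3 = 4(2) - 2(-5) = 18
y_4 = 4(18) - 2(2) = 68
y_5 = 4(68) - 2(18) = 236
y_6 = 4(236) - 2(68) = 808
y_7 = 4(808) - 2(236) = 2760
y_8 = 4(2760) - 2(808) = 9424
y_9 = 4(9424) - 2(2760) = 32176
y_{10} = 4(32176) - 2(9424) = 109856
y_{11} = 4(109856) - 2(32176) = 375072

375072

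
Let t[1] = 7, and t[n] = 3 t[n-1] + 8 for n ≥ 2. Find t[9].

72167

t[2] = 3*7 + 8 = 29
t[3] = 3*29 + 8 = 95
t[4] = 3*95 + 8 = 293
t[5] = 3*293 + 8 = 887
t[6] = 3*887 + 8 = 2669
t[7] = 3*2669 + 8 = 8015
t[8] = 3*8015 + 8 = 24053
t[9] = 3*24053 + 8 = 72167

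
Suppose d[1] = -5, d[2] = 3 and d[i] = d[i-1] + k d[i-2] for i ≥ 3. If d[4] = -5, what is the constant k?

4

d[3] = 3 - 5k
d[4] = 3 - 2k
So 3 - 2k = -5, giving k = 4.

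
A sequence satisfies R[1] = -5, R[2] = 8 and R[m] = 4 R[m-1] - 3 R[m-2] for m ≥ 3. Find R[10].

R[3] = 4·8 - 3·(-5) = 47
R[4] = 4·47 - 3·8 = 164
R[5] = 4·164 - 3·47 = 515
R[6] = 4·515 - 3·164 = 1568
R[7] = 4·1568 - 3·515 = 4727
R[8] = 4·4727 - 3·1568 = 14204
R[9] = 4·14204 - 3·4727 = 42635
R[10] = 4·42635 - 3·14204 = 127928

127928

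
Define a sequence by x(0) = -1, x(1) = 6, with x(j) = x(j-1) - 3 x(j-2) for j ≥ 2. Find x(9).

x(2) = 6 - 3(-1) = 9
x(3) = 9 - 3(6) = -9
x(4) = (-9) - 3(9) = -36
x(5) = (-36) - 3(-9) = -9
x(6) = (-9) - 3(-36) = 99
x(7) = 99 - 3(-9) = 126
x(8) = 126 - 3(99) = -171
x(9) = (-171) - 3(126) = -549

-549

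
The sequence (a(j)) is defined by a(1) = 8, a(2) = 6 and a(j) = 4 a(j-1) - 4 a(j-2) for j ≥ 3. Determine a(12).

a(3) = 4·6 - 4·8 = -8
a(4) = 4·(-8) - 4·6 = -56
a(5) = 4·(-56) - 4·(-8) = -192
a(6) = 4·(-192) - 4·(-56) = -544
a(7) = 4·(-544) - 4·(-192) = -1408
a(8) = 4·(-1408) - 4·(-544) = -3456
a(9) = 4·(-3456) - 4·(-1408) = -8192
a(10) = 4·(-8192) - 4·(-3456) = -18944
a(11) = 4·(-18944) - 4·(-8192) = -43008
a(12) = 4·(-43008) - 4·(-18944) = -96256

-96256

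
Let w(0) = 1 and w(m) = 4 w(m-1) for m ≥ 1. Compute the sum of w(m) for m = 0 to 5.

w(1) = 4·1 = 4
w(2) = 4·4 = 16
w(3) = 4·16 = 64
w(4) = 4·64 = 256
w(5) = 4·256 = 1024
Sum = 1 + 4 + 16 + 64 + 256 + 1024 = 1365

1365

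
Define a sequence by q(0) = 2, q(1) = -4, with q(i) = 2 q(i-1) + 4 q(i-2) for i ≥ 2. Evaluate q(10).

q(2) = 2*(-4) + 4*2 = 0
q(3) = 2*0 + 4*(-4) = -16
q(4) = 2*(-16) + 4*0 = -32
q(5) = 2*(-32) + 4*(-16) = -128
q(6) = 2*(-128) + 4*(-32) = -384
q(7) = 2*(-384) + 4*(-128) = -1280
q(8) = 2*(-1280) + 4*(-384) = -4096
q(9) = 2*(-4096) + 4*(-1280) = -13312
q(10) = 2*(-13312) + 4*(-4096) = -43008

-43008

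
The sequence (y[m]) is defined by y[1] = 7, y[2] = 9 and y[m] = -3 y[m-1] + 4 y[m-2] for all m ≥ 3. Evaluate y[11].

y[3] = -3*9 + 4*7 = 1
y[4] = -3*1 + 4*9 = 33
y[5] = -3*33 + 4*1 = -95
y[6] = -3*(-95) + 4*33 = 417
y[7] = -3*417 + 4*(-95) = -1631
y[8] = -3*(-1631) + 4*417 = 6561
y[9] = -3*6561 + 4*(-1631) = -26207
y[10] = -3*(-26207) + 4*6561 = 104865
y[11] = -3*104865 + 4*(-26207) = -419423

-419423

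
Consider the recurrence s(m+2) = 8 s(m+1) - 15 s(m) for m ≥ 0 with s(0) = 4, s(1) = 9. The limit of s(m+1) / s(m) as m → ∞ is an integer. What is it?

The characteristic equation is r^2 - 8r + 15 = 0, which factors as (r - 5)(r - 3) = 0.
So the roots are 5 and 3. Since |5| > |3| and the coefficient of 5^m is non-zero, the ratio tends to 5.

5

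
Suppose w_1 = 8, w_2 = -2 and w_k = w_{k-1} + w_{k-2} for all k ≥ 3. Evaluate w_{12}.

w_3 = (-2) + 8 = 6
w_4 = 6 + (-2) = 4
w_5 = 4 + 6 = 10
w_6 = 10 + 4 = 14
w_7 = 14 + 10 = 24
w_8 = 24 + 14 = 38
w_9 = 38 + 24 = 62
w_{10} = 62 + 38 = 100
w_{11} = 100 + 62 = 162
w_{12} = 162 + 100 = 262

262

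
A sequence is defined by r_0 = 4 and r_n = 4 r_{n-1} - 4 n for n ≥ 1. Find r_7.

r_1 = 4·4 - 4 = 12
r_2 = 4·12 - 8 = 40
r_3 = 4·40 - 12 = 148
r_4 = 4·148 - 16 = 576
r_5 = 4·576 - 20 = 2284
r_6 = 4·2284 - 24 = 9112
r_7 = 4·9112 - 28 = 36420

36420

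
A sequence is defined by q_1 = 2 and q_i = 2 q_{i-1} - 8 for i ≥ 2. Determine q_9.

-1528

q_2 = 2*2 - 8 = -4
q_3 = 2*(-4) - 8 = -16
q_4 = 2*(-16) - 8 = -40
q_5 = 2*(-40) - 8 = -88
q_6 = 2*(-88) - 8 = -184
q_7 = 2*(-184) - 8 = -376
q_8 = 2*(-376) - 8 = -760
q_9 = 2*(-760) - 8 = -1528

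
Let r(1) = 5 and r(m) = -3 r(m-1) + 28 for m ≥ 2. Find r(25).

The fixed point is 28/(1 + 3) = 7, so r(m) - 7 = -3(r(m-1) - 7).
Hence r(m) = -2·(-3)^{m-1} + 7.
r(25) = -2·(-3)^{24} + 7 = -2·282429536481 + 7 = -564859072955.

-564859072955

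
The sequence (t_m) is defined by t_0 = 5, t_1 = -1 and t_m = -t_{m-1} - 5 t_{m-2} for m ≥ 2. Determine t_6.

t_2 = -(-1) - 5(5) = -24
t_3 = -(-24) - 5(-1) = 29
t_4 = -29 - 5(-24) = 91
t_5 = -91 - 5(29) = -236
t_6 = -(-236) - 5(91) = -219

-219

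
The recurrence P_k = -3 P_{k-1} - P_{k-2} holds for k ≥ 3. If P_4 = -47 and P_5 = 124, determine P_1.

-5

Rearranging, P_{k-2} = -(P_k + 3 P_{k-1}).
P_3 = -(124 + 3(-47)) = 17
P_2 = -(-47 + 3(17)) = -4
P_1 = -(17 + 3(-4)) = -5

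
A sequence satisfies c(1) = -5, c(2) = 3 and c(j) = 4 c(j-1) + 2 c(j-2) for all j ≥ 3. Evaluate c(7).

c(3) = 4*3 + 2*(-5) = 2
c(4) = 4*2 + 2*3 = 14
c(5) = 4*14 + 2*2 = 60
c(6) = 4*60 + 2*14 = 268
c(7) = 4*268 + 2*60 = 1192

1192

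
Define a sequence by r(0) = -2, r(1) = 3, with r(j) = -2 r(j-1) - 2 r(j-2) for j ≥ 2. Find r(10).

r(2) = -2·3 - 2·(-2) = -2
r(3) = -2·(-2) - 2·3 = -2
r(4) = -2·(-2) - 2·(-2) = 8
r(5) = -2·8 - 2·(-2) = -12
r(6) = -2·(-12) - 2·8 = 8
r(7) = -2·8 - 2·(-12) = 8
r(8) = -2·8 - 2·8 = -32
r(9) = -2·(-32) - 2·8 = 48
r(10) = -2·48 - 2·(-32) = -32

-32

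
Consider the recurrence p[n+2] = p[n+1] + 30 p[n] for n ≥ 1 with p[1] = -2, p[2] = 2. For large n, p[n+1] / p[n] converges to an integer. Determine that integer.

6

The characteristic equation is r^2 - r - 30 = 0, which factors as (r - 6)(r + 5) = 0.
So the roots are 6 and -5. Since |6| > |-5| and the coefficient of 6^n is non-zero, the ratio tends to 6.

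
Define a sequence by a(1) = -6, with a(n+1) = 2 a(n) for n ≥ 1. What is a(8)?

a(2) = 2·(-6) = -12
a(3) = 2·(-12) = -24
a(4) = 2·(-24) = -48
a(5) = 2·(-48) = -96
a(6) = 2·(-96) = -192
a(7) = 2·(-192) = -384
a(8) = 2·(-384) = -768

-768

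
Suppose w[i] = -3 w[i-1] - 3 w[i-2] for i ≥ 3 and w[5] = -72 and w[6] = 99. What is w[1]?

Rearranging, w[i-2] = (w[i] + 3 w[i-1]) / -3.
w[4] = (99 + 3(-72)) / -3 = -117/-3 = 39
w[3] = (-72 + 3(39)) / -3 = 45/-3 = -15
w[2] = (39 + 3(-15)) / -3 = -6/-3 = 2
w[1] = (-15 + 3(2)) / -3 = -9/-3 = 3

3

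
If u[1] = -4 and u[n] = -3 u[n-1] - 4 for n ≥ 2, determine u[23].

-94143178828

The fixed point is -4/(1 + 3) = -1, so u[n] + 1 = -3(u[n-1] + 1).
Hence u[n] = -3·(-3)^{n-1} - 1.
u[23] = -3·(-3)^{22} - 1 = -3·31381059609 - 1 = -94143178828.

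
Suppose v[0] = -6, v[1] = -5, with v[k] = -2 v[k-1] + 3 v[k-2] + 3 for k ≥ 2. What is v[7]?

v[2] = -2·(-5) + 3·(-6) + 3 = -5
v[3] = -2·(-5) + 3·(-5) + 3 = -2
v[4] = -2·(-2) + 3·(-5) + 3 = -8
v[5] = -2·(-8) + 3·(-2) + 3 = 13
v[6] = -2·13 + 3·(-8) + 3 = -47
v[7] = -2·(-47) + 3·13 + 3 = 136

136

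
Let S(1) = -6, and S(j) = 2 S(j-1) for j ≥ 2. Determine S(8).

S(2) = 2(-6) = -12
S(3) = 2(-12) = -24
S(4) = 2(-24) = -48
S(5) = 2(-48) = -96
S(6) = 2(-96) = -192
S(7) = 2(-192) = -384
S(8) = 2(-384) = -768

-768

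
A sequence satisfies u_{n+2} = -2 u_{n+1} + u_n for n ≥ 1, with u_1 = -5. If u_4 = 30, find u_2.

4

Let u_2 = v.
u_3 = -5 - 2v
u_4 = 10 + 5v
So 10 + 5v = 30, giving v = 4.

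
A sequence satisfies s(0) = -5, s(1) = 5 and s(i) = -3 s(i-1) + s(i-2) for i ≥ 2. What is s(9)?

84485

s(2) = -3·5 + (-5) = -20
s(3) = -3·(-20) + 5 = 65
s(4) = -3·65 + (-20) = -215
s(5) = -3·(-215) + 65 = 710
s(6) = -3·710 + (-215) = -2345
s(7) = -3·(-2345) + 710 = 7745
s(8) = -3·7745 + (-2345) = -25580
s(9) = -3·(-25580) + 7745 = 84485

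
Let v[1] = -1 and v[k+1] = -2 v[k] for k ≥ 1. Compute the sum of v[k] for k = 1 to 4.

5

v[2] = -2(-1) = 2
v[3] = -2(2) = -4
v[4] = -2(-4) = 8
Sum = (-1) + 2 + (-4) + 8 = 5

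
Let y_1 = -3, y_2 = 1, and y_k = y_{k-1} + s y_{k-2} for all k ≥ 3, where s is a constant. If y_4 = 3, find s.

-1

y_3 = 1 - 3s
y_4 = 1 - 2s
So 1 - 2s = 3, giving s = -1.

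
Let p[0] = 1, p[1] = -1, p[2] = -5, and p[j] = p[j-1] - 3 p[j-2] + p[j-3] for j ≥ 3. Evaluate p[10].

-29

p[3] = (-5) - 3*(-1) + 1 = -1
p[4] = (-1) - 3*(-5) + (-1) = 13
p[5] = 13 - 3*(-1) + (-5) = 11
p[6] = 11 - 3*13 + (-1) = -29
p[7] = (-29) - 3*11 + 13 = -49
p[8] = (-49) - 3*(-29) + 11 = 49
p[9] = 49 - 3*(-49) + (-29) = 167
p[10] = 167 - 3*49 + (-49) = -29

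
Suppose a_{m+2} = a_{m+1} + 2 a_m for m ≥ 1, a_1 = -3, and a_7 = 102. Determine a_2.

Let a_2 = w.
a_3 = -6 + w
a_4 = -6 + 3w
a_5 = -18 + 5w
a_6 = -30 + 11w
a_7 = -66 + 21w
So -66 + 21w = 102, giving w = 8.

8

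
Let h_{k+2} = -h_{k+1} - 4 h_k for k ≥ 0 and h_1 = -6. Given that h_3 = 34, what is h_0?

Let h_0 = z.
h_2 = 6 - 4z
h_3 = 18 + 4z
So 18 + 4z = 34, giving z = 4.

4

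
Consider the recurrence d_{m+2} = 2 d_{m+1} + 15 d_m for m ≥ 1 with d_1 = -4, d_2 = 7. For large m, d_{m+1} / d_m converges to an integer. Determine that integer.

5

The characteristic equation is r^2 - 2r - 15 = 0, which factors as (r - 5)(r + 3) = 0.
So the roots are 5 and -3. Since |5| > |-3| and the coefficient of 5^m is non-zero, the ratio tends to 5.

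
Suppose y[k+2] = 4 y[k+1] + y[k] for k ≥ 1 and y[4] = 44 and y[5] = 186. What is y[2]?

4

Rearranging, y[k-2] = y[k] - 4 y[k-1].
y[3] = 186 - 4(44) = 10
y[2] = 44 - 4(10) = 4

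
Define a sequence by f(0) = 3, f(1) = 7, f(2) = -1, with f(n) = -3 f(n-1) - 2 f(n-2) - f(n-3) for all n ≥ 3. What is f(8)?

f(3) = -3*(-1) - 2*7 - 3 = -14
f(4) = -3*(-14) - 2*(-1) - 7 = 37
f(5) = -3*37 - 2*(-14) - (-1) = -82
f(6) = -3*(-82) - 2*37 - (-14) = 186
f(7) = -3*186 - 2*(-82) - 37 = -431
f(8) = -3*(-431) - 2*186 - (-82) = 1003

1003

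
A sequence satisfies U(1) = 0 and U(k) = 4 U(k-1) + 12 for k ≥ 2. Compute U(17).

17179869180

The fixed point is 12/(1 - 4) = -4, so U(k) + 4 = 4(U(k-1) + 4).
Hence U(k) = 4·4^{k-1} - 4.
U(17) = 4·4^{16} - 4 = 4·4294967296 - 4 = 17179869180.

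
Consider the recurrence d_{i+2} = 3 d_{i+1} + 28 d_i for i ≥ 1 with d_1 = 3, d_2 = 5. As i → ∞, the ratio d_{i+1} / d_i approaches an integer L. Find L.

The characteristic equation is r^2 - 3r - 28 = 0, which factors as (r - 7)(r + 4) = 0.
So the roots are 7 and -4. Since |7| > |-4| and the coefficient of 7^i is non-zero, the ratio tends to 7.

7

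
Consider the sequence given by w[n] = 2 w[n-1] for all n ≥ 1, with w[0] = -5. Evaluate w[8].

-1280

w[1] = 2*(-5) = -10
w[2] = 2*(-10) = -20
w[3] = 2*(-20) = -40
w[4] = 2*(-40) = -80
w[5] = 2*(-80) = -160
w[6] = 2*(-160) = -320
w[7] = 2*(-320) = -640
w[8] = 2*(-640) = -1280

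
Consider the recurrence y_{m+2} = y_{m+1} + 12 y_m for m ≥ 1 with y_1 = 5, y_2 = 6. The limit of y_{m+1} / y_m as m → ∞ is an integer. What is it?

The characteristic equation is r^2 - r - 12 = 0, which factors as (r - 4)(r + 3) = 0.
So the roots are 4 and -3. Since |4| > |-3| and the coefficient of 4^m is non-zero, the ratio tends to 4.

4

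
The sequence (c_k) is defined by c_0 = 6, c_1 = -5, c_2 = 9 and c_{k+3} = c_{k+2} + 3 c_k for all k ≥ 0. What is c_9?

c_3 = 9 + 3(6) = 27
c_4 = 27 + 3(-5) = 12
c_5 = 12 + 3(9) = 39
c_6 = 39 + 3(27) = 120
c_7 = 120 + 3(12) = 156
c_8 = 156 + 3(39) = 273
c_9 = 273 + 3(120) = 633

633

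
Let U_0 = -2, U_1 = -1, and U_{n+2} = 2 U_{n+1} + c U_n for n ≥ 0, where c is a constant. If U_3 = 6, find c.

U_2 = -2 - 2c
U_3 = -4 - 5c
So -4 - 5c = 6, giving c = -2.

-2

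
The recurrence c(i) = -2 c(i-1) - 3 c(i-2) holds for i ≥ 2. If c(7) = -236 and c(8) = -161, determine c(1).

Rearranging, c(i-2) = (c(i) + 2 c(i-1)) / -3.
c(6) = (-161 + 2*(-236)) / -3 = -633/-3 = 211
c(5) = (-236 + 2*211) / -3 = 186/-3 = -62
c(4) = (211 + 2*(-62)) / -3 = 87/-3 = -29
c(3) = (-62 + 2*(-29)) / -3 = -120/-3 = 40
c(2) = (-29 + 2*40) / -3 = 51/-3 = -17
c(1) = (40 + 2*(-17)) / -3 = 6/-3 = -2

-2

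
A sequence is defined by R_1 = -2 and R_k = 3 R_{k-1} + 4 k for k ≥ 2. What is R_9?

19662

R_2 = 3(-2) + 8 = 2
R_3 = 3(2) + 12 = 18
R_4 = 3(18) + 16 = 70
R_5 = 3(70) + 20 = 230
R_6 = 3(230) + 24 = 714
R_7 = 3(714) + 28 = 2170
R_8 = 3(2170) + 32 = 6542
R_9 = 3(6542) + 36 = 19662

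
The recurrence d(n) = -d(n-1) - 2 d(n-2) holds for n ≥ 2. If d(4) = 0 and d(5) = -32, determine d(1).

Rearranging, d(n-2) = (d(n) + d(n-1)) / -2.
d(3) = (-32 + 0) / -2 = -32/-2 = 16
d(2) = (0 + 16) / -2 = 16/-2 = -8
d(1) = (16 + (-8)) / -2 = 8/-2 = -4

-4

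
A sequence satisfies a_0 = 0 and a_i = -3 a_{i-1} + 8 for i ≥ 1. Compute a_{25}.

The fixed point is 8/(1 + 3) = 2, so a_i - 2 = -3(a_{i-1} - 2).
Hence a_i = -2·(-3)^i + 2.
a_{25} = -2·(-3)^{25} + 2 = -2·-847288609443 + 2 = 1694577218888.

1694577218888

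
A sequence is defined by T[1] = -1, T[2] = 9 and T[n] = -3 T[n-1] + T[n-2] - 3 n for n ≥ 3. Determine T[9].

T[3] = -3·9 + (-1) - 9 = -37
T[4] = -3·(-37) + 9 - 12 = 108
T[5] = -3·108 + (-37) - 15 = -376
T[6] = -3·(-376) + 108 - 18 = 1218
T[7] = -3·1218 + (-376) - 21 = -4051
T[8] = -3·(-4051) + 1218 - 24 = 13347
T[9] = -3·13347 + (-4051) - 27 = -44119

-44119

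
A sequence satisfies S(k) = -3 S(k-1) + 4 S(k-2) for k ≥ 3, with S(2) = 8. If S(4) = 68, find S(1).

Let S(1) = w.
S(3) = -24 + 4w
S(4) = 104 - 12w
So 104 - 12w = 68, giving w = 3.

3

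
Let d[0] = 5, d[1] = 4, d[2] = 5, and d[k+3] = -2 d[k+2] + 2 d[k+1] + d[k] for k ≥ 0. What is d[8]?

d[3] = -2*5 + 2*4 + 5 = 3
d[4] = -2*3 + 2*5 + 4 = 8
d[5] = -2*8 + 2*3 + 5 = -5
d[6] = -2*(-5) + 2*8 + 3 = 29
d[7] = -2*29 + 2*(-5) + 8 = -60
d[8] = -2*(-60) + 2*29 + (-5) = 173

173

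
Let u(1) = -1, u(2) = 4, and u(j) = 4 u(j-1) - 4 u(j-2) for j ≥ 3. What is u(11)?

u(3) = 4(4) - 4(-1) = 20
u(4) = 4(20) - 4(4) = 64
u(5) = 4(64) - 4(20) = 176
u(6) = 4(176) - 4(64) = 448
u(7) = 4(448) - 4(176) = 1088
u(8) = 4(1088) - 4(448) = 2560
u(9) = 4(2560) - 4(1088) = 5888
u(10) = 4(5888) - 4(2560) = 13312
u(11) = 4(13312) - 4(5888) = 29696

29696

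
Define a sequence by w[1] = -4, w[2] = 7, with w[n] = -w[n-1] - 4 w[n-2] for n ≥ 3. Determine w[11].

-4871

w[3] = -7 - 4·(-4) = 9
w[4] = -9 - 4·7 = -37
w[5] = -(-37) - 4·9 = 1
w[6] = -1 - 4·(-37) = 147
w[7] = -147 - 4·1 = -151
w[8] = -(-151) - 4·147 = -437
w[9] = -(-437) - 4·(-151) = 1041
w[10] = -1041 - 4·(-437) = 707
w[11] = -707 - 4·1041 = -4871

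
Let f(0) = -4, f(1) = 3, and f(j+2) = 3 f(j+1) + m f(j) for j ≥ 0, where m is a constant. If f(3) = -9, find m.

4

f(2) = 9 - 4m
f(3) = 27 - 9m
So 27 - 9m = -9, giving m = 4.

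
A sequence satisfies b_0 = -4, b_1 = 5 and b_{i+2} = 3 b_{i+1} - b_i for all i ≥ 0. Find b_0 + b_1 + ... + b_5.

b_2 = 3·5 - (-4) = 19
b_3 = 3·19 - 5 = 52
b_4 = 3·52 - 19 = 137
b_5 = 3·137 - 52 = 359
Sum = (-4) + 5 + 19 + 52 + 137 + 359 = 568

568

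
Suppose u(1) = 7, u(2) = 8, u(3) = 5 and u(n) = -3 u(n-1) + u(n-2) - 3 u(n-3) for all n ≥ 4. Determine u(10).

-37540

u(4) = -3*5 + 8 - 3*7 = -28
u(5) = -3*(-28) + 5 - 3*8 = 65
u(6) = -3*65 + (-28) - 3*5 = -238
u(7) = -3*(-238) + 65 - 3*(-28) = 863
u(8) = -3*863 + (-238) - 3*65 = -3022
u(9) = -3*(-3022) + 863 - 3*(-238) = 10643
u(10) = -3*10643 + (-3022) - 3*863 = -37540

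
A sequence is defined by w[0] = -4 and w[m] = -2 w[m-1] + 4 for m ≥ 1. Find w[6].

-340

w[1] = -2(-4) + 4 = 12
w[2] = -2(12) + 4 = -20
w[3] = -2(-20) + 4 = 44
w[4] = -2(44) + 4 = -84
w[5] = -2(-84) + 4 = 172
w[6] = -2(172) + 4 = -340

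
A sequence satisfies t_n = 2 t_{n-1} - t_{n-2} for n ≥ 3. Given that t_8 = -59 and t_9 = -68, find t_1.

4

Rearranging, t_{n-2} = -(t_n - 2 t_{n-1}).
t_7 = -(-68 - 2*(-59)) = -50
t_6 = -(-59 - 2*(-50)) = -41
t_5 = -(-50 - 2*(-41)) = -32
t_4 = -(-41 - 2*(-32)) = -23
t_3 = -(-32 - 2*(-23)) = -14
t_2 = -(-23 - 2*(-14)) = -5
t_1 = -(-14 - 2*(-5)) = 4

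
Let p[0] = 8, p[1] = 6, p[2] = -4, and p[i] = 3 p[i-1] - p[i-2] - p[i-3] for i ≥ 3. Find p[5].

p[3] = 3(-4) - 6 - 8 = -26
p[4] = 3(-26) - (-4) - 6 = -80
p[5] = 3(-80) - (-26) - (-4) = -210

-210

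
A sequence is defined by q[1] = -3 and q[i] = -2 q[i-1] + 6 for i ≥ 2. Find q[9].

-1278

q[2] = -2·(-3) + 6 = 12
q[3] = -2·12 + 6 = -18
q[4] = -2·(-18) + 6 = 42
q[5] = -2·42 + 6 = -78
q[6] = -2·(-78) + 6 = 162
q[7] = -2·162 + 6 = -318
q[8] = -2·(-318) + 6 = 642
q[9] = -2·642 + 6 = -1278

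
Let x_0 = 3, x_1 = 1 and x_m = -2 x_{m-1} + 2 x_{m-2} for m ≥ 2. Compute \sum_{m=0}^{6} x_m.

114

x_2 = -2(1) + 2(3) = 4
x_3 = -2(4) + 2(1) = -6
x_4 = -2(-6) + 2(4) = 20
x_5 = -2(20) + 2(-6) = -52
x_6 = -2(-52) + 2(20) = 144
Sum = 3 + 1 + 4 + (-6) + 20 + (-52) + 144 = 114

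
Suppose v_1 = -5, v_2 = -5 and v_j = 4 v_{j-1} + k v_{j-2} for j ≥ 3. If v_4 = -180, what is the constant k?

v_3 = -20 - 5k
v_4 = -80 - 25k
So -80 - 25k = -180, giving k = 4.

4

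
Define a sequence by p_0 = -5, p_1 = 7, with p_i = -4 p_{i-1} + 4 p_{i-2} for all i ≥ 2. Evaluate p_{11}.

p_2 = -4·7 + 4·(-5) = -48
p_3 = -4·(-48) + 4·7 = 220
p_4 = -4·220 + 4·(-48) = -1072
p_5 = -4·(-1072) + 4·220 = 5168
p_6 = -4·5168 + 4·(-1072) = -24960
p_7 = -4·(-24960) + 4·5168 = 120512
p_8 = -4·120512 + 4·(-24960) = -581888
p_9 = -4·(-581888) + 4·120512 = 2809600
p_{10} = -4·2809600 + 4·(-581888) = -13565952
p_{11} = -4·(-13565952) + 4·2809600 = 65502208

65502208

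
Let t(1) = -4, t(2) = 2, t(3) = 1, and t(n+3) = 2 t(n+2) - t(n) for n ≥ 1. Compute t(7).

t(4) = 2*1 - (-4) = 6
t(5) = 2*6 - 2 = 10
t(6) = 2*10 - 1 = 19
t(7) = 2*19 - 6 = 32

32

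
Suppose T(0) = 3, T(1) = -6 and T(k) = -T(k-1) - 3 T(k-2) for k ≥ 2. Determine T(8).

T(2) = -(-6) - 3·3 = -3
T(3) = -(-3) - 3·(-6) = 21
T(4) = -21 - 3·(-3) = -12
T(5) = -(-12) - 3·21 = -51
T(6) = -(-51) - 3·(-12) = 87
T(7) = -87 - 3·(-51) = 66
T(8) = -66 - 3·87 = -327

-327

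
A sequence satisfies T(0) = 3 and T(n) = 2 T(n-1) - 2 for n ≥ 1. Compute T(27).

The fixed point is -2/(1 - 2) = 2, so T(n) - 2 = 2(T(n-1) - 2).
Hence T(n) = 1·2^n + 2.
T(27) = 1·2^{27} + 2 = 1·134217728 + 2 = 134217730.

134217730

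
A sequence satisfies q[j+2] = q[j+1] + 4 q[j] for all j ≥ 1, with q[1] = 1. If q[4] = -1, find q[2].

-1

Let q[2] = w.
q[3] = 4 + w
q[4] = 4 + 5w
So 4 + 5w = -1, giving w = -1.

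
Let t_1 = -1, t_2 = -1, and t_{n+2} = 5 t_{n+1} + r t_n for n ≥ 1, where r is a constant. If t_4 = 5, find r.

t_3 = -5 - r
t_4 = -25 - 6r
So -25 - 6r = 5, giving r = -5.

-5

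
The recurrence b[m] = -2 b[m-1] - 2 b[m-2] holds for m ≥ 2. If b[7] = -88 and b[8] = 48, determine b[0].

Rearranging, b[m-2] = (b[m] + 2 b[m-1]) / -2.
b[6] = (48 + 2*(-88)) / -2 = -128/-2 = 64
b[5] = (-88 + 2*64) / -2 = 40/-2 = -20
b[4] = (64 + 2*(-20)) / -2 = 24/-2 = -12
b[3] = (-20 + 2*(-12)) / -2 = -44/-2 = 22
b[2] = (-12 + 2*22) / -2 = 32/-2 = -16
b[1] = (22 + 2*(-16)) / -2 = -10/-2 = 5
b[0] = (-16 + 2*5) / -2 = -6/-2 = 3

3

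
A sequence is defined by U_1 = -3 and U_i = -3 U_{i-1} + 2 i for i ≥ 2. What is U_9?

-25419

U_2 = -3·(-3) + 4 = 13
U_3 = -3·13 + 6 = -33
U_4 = -3·(-33) + 8 = 107
U_5 = -3·107 + 10 = -311
U_6 = -3·(-311) + 12 = 945
U_7 = -3·945 + 14 = -2821
U_8 = -3·(-2821) + 16 = 8479
U_9 = -3·8479 + 18 = -25419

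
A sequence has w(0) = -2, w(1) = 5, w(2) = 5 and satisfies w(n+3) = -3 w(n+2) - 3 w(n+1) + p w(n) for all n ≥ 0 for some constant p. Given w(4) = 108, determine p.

3

w(3) = -30 - 2p
w(4) = 75 + 11p
So 75 + 11p = 108, giving p = 3.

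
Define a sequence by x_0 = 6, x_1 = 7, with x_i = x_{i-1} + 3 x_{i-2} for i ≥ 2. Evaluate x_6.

622

x_2 = 7 + 3*6 = 25
x_3 = 25 + 3*7 = 46
x_4 = 46 + 3*25 = 121
x_5 = 121 + 3*46 = 259
x_6 = 259 + 3*121 = 622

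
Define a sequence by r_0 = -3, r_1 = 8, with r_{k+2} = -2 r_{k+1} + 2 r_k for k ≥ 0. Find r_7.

3344

r_2 = -2·8 + 2·(-3) = -22
r_3 = -2·(-22) + 2·8 = 60
r_4 = -2·60 + 2·(-22) = -164
r_5 = -2·(-164) + 2·60 = 448
r_6 = -2·448 + 2·(-164) = -1224
r_7 = -2·(-1224) + 2·448 = 3344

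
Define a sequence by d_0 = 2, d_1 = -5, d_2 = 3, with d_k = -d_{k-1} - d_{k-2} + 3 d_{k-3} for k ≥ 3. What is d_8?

186

d_3 = -3 - (-5) + 3·2 = 8
d_4 = -8 - 3 + 3·(-5) = -26
d_5 = -(-26) - 8 + 3·3 = 27
d_6 = -27 - (-26) + 3·8 = 23
d_7 = -23 - 27 + 3·(-26) = -128
d_8 = -(-128) - 23 + 3·27 = 186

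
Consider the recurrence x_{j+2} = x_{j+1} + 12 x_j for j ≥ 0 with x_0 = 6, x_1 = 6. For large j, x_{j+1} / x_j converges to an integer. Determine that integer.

4

The characteristic equation is r^2 - r - 12 = 0, which factors as (r - 4)(r + 3) = 0.
So the roots are 4 and -3. Since |4| > |-3| and the coefficient of 4^j is non-zero, the ratio tends to 4.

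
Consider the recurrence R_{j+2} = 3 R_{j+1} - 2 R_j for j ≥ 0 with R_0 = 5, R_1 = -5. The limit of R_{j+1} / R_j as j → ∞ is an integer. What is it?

The characteristic equation is r^2 - 3r + 2 = 0, which factors as (r - 2)(r - 1) = 0.
So the roots are 2 and 1. Since |2| > |1| and the coefficient of 2^j is non-zero, the ratio tends to 2.

2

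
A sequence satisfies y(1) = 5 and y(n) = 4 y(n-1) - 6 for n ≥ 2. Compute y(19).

206158430210

The fixed point is -6/(1 - 4) = 2, so y(n) - 2 = 4(y(n-1) - 2).
Hence y(n) = 3·4^{n-1} + 2.
y(19) = 3·4^{18} + 2 = 3·68719476736 + 2 = 206158430210.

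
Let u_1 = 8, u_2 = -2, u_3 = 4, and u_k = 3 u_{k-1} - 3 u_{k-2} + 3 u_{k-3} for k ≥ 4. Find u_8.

990

u_4 = 3·4 - 3·(-2) + 3·8 = 42
u_5 = 3·42 - 3·4 + 3·(-2) = 108
u_6 = 3·108 - 3·42 + 3·4 = 210
u_7 = 3·210 - 3·108 + 3·42 = 432
u_8 = 3·432 - 3·210 + 3·108 = 990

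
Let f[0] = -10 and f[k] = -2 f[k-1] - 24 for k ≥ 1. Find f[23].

The fixed point is -24/(1 + 2) = -8, so f[k] + 8 = -2(f[k-1] + 8).
Hence f[k] = -2·(-2)^k - 8.
f[23] = -2·(-2)^{23} - 8 = -2·-8388608 - 8 = 16777208.

16777208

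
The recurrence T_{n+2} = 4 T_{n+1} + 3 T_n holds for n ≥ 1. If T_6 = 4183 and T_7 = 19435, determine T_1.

Rearranging, T_{n-2} = (T_n - 4 T_{n-1}) / 3.
T_5 = (19435 - 4·4183) / 3 = 2703/3 = 901
T_4 = (4183 - 4·901) / 3 = 579/3 = 193
T_3 = (901 - 4·193) / 3 = 129/3 = 43
T_2 = (193 - 4·43) / 3 = 21/3 = 7
T_1 = (43 - 4·7) / 3 = 15/3 = 5

5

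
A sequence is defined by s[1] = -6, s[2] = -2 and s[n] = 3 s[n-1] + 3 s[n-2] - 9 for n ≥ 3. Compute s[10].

-352170

s[3] = 3(-2) + 3(-6) - 9 = -33
s[4] = 3(-33) + 3(-2) - 9 = -114
s[5] = 3(-114) + 3(-33) - 9 = -450
s[6] = 3(-450) + 3(-114) - 9 = -1701
s[7] = 3(-1701) + 3(-450) - 9 = -6462
s[8] = 3(-6462) + 3(-1701) - 9 = -24498
s[9] = 3(-24498) + 3(-6462) - 9 = -92889
s[10] = 3(-92889) + 3(-24498) - 9 = -352170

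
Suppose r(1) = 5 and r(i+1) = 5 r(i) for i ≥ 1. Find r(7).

78125

r(2) = 5(5) = 25
r(3) = 5(25) = 125
r(4) = 5(125) = 625
r(5) = 5(625) = 3125
r(6) = 5(3125) = 15625
r(7) = 5(15625) = 78125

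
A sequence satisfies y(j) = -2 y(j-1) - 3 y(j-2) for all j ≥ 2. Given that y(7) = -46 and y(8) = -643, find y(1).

Rearranging, y(j-2) = (y(j) + 2 y(j-1)) / -3.
y(6) = (-643 + 2·(-46)) / -3 = -735/-3 = 245
y(5) = (-46 + 2·245) / -3 = 444/-3 = -148
y(4) = (245 + 2·(-148)) / -3 = -51/-3 = 17
y(3) = (-148 + 2·17) / -3 = -114/-3 = 38
y(2) = (17 + 2·38) / -3 = 93/-3 = -31
y(1) = (38 + 2·(-31)) / -3 = -24/-3 = 8

8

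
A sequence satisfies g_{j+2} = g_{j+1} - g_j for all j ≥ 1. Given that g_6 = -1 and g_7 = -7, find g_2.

-6

Rearranging, g_{j-2} = -(g_j - g_{j-1}).
g_5 = -(-7 - (-1)) = 6
g_4 = -(-1 - 6) = 7
g_3 = -(6 - 7) = 1
g_2 = -(7 - 1) = -6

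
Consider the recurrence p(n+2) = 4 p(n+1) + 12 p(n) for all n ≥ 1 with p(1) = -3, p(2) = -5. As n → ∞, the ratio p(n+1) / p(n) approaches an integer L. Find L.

The characteristic equation is r^2 - 4r - 12 = 0, which factors as (r - 6)(r + 2) = 0.
So the roots are 6 and -2. Since |6| > |-2| and the coefficient of 6^n is non-zero, the ratio tends to 6.

6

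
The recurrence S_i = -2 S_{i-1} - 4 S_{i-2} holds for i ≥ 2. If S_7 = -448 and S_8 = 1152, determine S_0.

Rearranging, S_{i-2} = (S_i + 2 S_{i-1}) / -4.
S_6 = (1152 + 2·(-448)) / -4 = 256/-4 = -64
S_5 = (-448 + 2·(-64)) / -4 = -576/-4 = 144
S_4 = (-64 + 2·144) / -4 = 224/-4 = -56
S_3 = (144 + 2·(-56)) / -4 = 32/-4 = -8
S_2 = (-56 + 2·(-8)) / -4 = -72/-4 = 18
S_1 = (-8 + 2·18) / -4 = 28/-4 = -7
S_0 = (18 + 2·(-7)) / -4 = 4/-4 = -1

-1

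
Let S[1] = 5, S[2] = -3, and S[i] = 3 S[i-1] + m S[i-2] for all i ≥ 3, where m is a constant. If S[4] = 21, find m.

S[3] = -9 + 5m
S[4] = -27 + 12m
So -27 + 12m = 21, giving m = 4.

4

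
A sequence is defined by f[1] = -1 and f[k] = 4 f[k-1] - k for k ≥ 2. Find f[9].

-116505

f[2] = 4·(-1) - 2 = -6
f[3] = 4·(-6) - 3 = -27
f[4] = 4·(-27) - 4 = -112
f[5] = 4·(-112) - 5 = -453
f[6] = 4·(-453) - 6 = -1818
f[7] = 4·(-1818) - 7 = -7279
f[8] = 4·(-7279) - 8 = -29124
f[9] = 4·(-29124) - 9 = -116505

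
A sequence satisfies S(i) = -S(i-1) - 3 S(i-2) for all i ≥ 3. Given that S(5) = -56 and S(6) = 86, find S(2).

Rearranging, S(i-2) = (S(i) + S(i-1)) / -3.
S(4) = (86 + (-56)) / -3 = 30/-3 = -10
S(3) = (-56 + (-10)) / -3 = -66/-3 = 22
S(2) = (-10 + 22) / -3 = 12/-3 = -4

-4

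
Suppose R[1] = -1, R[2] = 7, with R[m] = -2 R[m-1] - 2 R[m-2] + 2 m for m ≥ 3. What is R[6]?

-20

R[3] = -2(7) - 2(-1) + 6 = -6
R[4] = -2(-6) - 2(7) + 8 = 6
R[5] = -2(6) - 2(-6) + 10 = 10
R[6] = -2(10) - 2(6) + 12 = -20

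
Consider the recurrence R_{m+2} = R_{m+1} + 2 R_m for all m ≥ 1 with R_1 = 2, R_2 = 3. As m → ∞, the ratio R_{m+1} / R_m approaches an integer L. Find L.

2

The characteristic equation is r^2 - r - 2 = 0, which factors as (r - 2)(r + 1) = 0.
So the roots are 2 and -1. Since |2| > |-1| and the coefficient of 2^m is non-zero, the ratio tends to 2.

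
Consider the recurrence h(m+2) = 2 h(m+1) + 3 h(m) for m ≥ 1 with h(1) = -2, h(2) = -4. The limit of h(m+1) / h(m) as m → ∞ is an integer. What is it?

3

The characteristic equation is r^2 - 2r - 3 = 0, which factors as (r - 3)(r + 1) = 0.
So the roots are 3 and -1. Since |3| > |-1| and the coefficient of 3^m is non-zero, the ratio tends to 3.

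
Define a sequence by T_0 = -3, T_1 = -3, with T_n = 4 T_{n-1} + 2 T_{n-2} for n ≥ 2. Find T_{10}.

-2699808

T_2 = 4(-3) + 2(-3) = -18
T_3 = 4(-18) + 2(-3) = -78
T_4 = 4(-78) + 2(-18) = -348
T_5 = 4(-348) + 2(-78) = -1548
T_6 = 4(-1548) + 2(-348) = -6888
T_7 = 4(-6888) + 2(-1548) = -30648
T_8 = 4(-30648) + 2(-6888) = -136368
T_9 = 4(-136368) + 2(-30648) = -606768
T_{10} = 4(-606768) + 2(-136368) = -2699808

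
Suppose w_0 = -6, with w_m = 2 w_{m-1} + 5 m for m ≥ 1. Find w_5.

93

w_1 = 2*(-6) + 5 = -7
w_2 = 2*(-7) + 10 = -4
w_3 = 2*(-4) + 15 = 7
w_4 = 2*7 + 20 = 34
w_5 = 2*34 + 25 = 93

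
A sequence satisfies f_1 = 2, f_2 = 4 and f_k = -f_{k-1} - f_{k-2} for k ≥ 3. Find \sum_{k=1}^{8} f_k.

6

f_3 = -4 - 2 = -6
f_4 = -(-6) - 4 = 2
f_5 = -2 - (-6) = 4
f_6 = -4 - 2 = -6
f_7 = -(-6) - 4 = 2
f_8 = -2 - (-6) = 4
Sum = 2 + 4 + (-6) + 2 + 4 + (-6) + 2 + 4 = 6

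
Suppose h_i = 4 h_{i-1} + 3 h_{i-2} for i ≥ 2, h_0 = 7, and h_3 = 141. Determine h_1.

Let h_1 = z.
h_2 = 21 + 4z
h_3 = 84 + 19z
So 84 + 19z = 141, giving z = 3.

3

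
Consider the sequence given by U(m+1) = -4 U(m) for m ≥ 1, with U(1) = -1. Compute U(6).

1024

U(2) = -4*(-1) = 4
U(3) = -4*4 = -16
U(4) = -4*(-16) = 64
U(5) = -4*64 = -256
U(6) = -4*(-256) = 1024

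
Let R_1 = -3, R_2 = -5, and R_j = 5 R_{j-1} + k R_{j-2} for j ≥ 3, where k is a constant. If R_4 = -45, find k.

R_3 = -25 - 3k
R_4 = -125 - 20k
So -125 - 20k = -45, giving k = -4.

-4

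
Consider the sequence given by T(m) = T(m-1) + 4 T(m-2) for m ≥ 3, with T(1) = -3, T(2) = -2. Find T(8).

T(3) = (-2) + 4·(-3) = -14
T(4) = (-14) + 4·(-2) = -22
T(5) = (-22) + 4·(-14) = -78
T(6) = (-78) + 4·(-22) = -166
T(7) = (-166) + 4·(-78) = -478
T(8) = (-478) + 4·(-166) = -1142

-1142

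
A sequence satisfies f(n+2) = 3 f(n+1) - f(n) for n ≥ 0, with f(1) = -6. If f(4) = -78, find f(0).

-6

Let f(0) = x.
f(2) = -18 - x
f(3) = -48 - 3x
f(4) = -126 - 8x
So -126 - 8x = -78, giving x = -6.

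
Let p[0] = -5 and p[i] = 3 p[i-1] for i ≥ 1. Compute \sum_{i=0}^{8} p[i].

-49205

p[1] = 3(-5) = -15
p[2] = 3(-15) = -45
p[3] = 3(-45) = -135
p[4] = 3(-135) = -405
p[5] = 3(-405) = -1215
p[6] = 3(-1215) = -3645
p[7] = 3(-3645) = -10935
p[8] = 3(-10935) = -32805
Sum = (-5) + (-15) + (-45) + (-135) + (-405) + (-1215) + (-3645) + (-10935) + (-32805) = -49205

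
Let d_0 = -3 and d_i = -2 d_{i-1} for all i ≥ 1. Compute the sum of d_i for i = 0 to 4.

d_1 = -2*(-3) = 6
d_2 = -2*6 = -12
d_3 = -2*(-12) = 24
d_4 = -2*24 = -48
Sum = (-3) + 6 + (-12) + 24 + (-48) = -33

-33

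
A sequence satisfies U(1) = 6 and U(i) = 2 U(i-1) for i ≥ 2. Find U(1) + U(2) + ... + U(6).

U(2) = 2·6 = 12
U(3) = 2·12 = 24
U(4) = 2·24 = 48
U(5) = 2·48 = 96
U(6) = 2·96 = 192
Sum = 6 + 12 + 24 + 48 + 96 + 192 = 378

378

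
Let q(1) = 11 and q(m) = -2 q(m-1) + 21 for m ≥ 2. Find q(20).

The fixed point is 21/(1 + 2) = 7, so q(m) - 7 = -2(q(m-1) - 7).
Hence q(m) = 4·(-2)^{m-1} + 7.
q(20) = 4·(-2)^{19} + 7 = 4·-524288 + 7 = -2097145.

-2097145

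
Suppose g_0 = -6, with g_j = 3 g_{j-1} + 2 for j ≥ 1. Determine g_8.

-32806

g_1 = 3·(-6) + 2 = -16
g_2 = 3·(-16) + 2 = -46
g_3 = 3·(-46) + 2 = -136
g_4 = 3·(-136) + 2 = -406
g_5 = 3·(-406) + 2 = -1216
g_6 = 3·(-1216) + 2 = -3646
g_7 = 3·(-3646) + 2 = -10936
g_8 = 3·(-10936) + 2 = -32806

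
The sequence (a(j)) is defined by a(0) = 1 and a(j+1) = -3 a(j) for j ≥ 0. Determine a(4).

a(1) = -3*1 = -3
a(2) = -3*(-3) = 9
a(3) = -3*9 = -27
a(4) = -3*(-27) = 81

81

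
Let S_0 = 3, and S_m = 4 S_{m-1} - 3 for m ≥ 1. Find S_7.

S_1 = 4(3) - 3 = 9
S_2 = 4(9) - 3 = 33
S_3 = 4(33) - 3 = 129
S_4 = 4(129) - 3 = 513
S_5 = 4(513) - 3 = 2049
S_6 = 4(2049) - 3 = 8193
S_7 = 4(8193) - 3 = 32769

32769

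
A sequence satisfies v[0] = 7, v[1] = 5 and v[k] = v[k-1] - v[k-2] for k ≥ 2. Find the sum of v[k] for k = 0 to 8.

v[2] = 5 - 7 = -2
v[3] = (-2) - 5 = -7
v[4] = (-7) - (-2) = -5
v[5] = (-5) - (-7) = 2
v[6] = 2 - (-5) = 7
v[7] = 7 - 2 = 5
v[8] = 5 - 7 = -2
Sum = 7 + 5 + (-2) + (-7) + (-5) + 2 + 7 + 5 + (-2) = 10

10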